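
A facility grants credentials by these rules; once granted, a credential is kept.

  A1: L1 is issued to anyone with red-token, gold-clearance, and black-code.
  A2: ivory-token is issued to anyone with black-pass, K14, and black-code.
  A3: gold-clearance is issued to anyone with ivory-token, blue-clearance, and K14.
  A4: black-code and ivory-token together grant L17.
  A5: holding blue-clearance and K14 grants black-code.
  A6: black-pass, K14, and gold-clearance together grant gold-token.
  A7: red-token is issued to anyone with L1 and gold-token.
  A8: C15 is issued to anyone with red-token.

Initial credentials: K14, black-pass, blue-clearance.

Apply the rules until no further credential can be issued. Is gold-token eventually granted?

Holding blue-clearance and K14 grants black-code (A5).
Holding black-pass, K14, and black-code grants ivory-token (A2).
Holding ivory-token, blue-clearance, and K14 grants gold-clearance (A3).
Holding black-pass, K14, and gold-clearance grants gold-token (A6).

Yes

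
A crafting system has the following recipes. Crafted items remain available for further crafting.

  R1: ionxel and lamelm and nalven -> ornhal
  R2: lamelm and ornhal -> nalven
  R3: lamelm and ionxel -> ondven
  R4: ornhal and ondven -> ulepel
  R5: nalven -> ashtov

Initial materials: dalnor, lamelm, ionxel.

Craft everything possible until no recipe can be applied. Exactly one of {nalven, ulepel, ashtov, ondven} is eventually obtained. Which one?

ondven

Using R3, lamelm and ionxel make ondven.
ashtov would need nalven (R5), but nalven is never obtained. nalven would need lamelm and ornhal (R2), but ornhal is never obtained. ulepel would need ornhal and ondven (R4), but ornhal is never obtained.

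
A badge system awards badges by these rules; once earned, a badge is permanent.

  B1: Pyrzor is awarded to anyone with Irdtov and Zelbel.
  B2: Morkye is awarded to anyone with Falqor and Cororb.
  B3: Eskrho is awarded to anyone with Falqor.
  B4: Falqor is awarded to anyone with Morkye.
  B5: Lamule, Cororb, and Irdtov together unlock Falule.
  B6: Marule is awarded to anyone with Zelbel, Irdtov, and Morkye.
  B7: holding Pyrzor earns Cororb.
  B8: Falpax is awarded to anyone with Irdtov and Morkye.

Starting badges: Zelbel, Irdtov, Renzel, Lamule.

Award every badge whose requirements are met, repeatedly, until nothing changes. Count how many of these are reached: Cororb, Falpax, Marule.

With Irdtov and Zelbel, Pyrzor is earned (B1).
With Pyrzor, Cororb is earned (B7).
Cororb: reached.
Falpax would need Irdtov and Morkye (B8), but Morkye is never earned.
Marule would need Zelbel, Irdtov, and Morkye (B6), but Morkye is never earned.
Reached: Cororb — 1 of the 3.

1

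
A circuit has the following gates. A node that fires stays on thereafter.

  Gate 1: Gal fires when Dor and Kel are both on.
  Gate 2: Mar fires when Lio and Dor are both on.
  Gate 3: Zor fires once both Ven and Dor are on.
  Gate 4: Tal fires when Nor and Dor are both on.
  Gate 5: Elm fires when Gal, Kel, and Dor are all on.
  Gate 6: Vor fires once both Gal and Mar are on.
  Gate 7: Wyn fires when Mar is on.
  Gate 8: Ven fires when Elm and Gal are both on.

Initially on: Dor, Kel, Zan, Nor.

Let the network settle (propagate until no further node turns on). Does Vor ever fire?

Vor would need Gal and Mar (Gate 6), but Mar never turns on.

No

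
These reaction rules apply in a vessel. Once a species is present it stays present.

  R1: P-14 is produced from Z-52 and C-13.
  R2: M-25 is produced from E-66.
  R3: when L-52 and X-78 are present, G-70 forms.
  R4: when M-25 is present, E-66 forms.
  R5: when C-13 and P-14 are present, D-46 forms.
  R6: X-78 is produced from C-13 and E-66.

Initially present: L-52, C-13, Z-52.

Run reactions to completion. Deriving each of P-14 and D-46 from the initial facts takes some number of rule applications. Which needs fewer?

P-14

P-14: Z-52 and C-13 present → P-14 forms (R1). [1 rule application]
D-46: Z-52 and C-13 present → P-14 forms (R1). C-13 and P-14 present → D-46 forms (R5). [2 rule applications]
P-14 needs fewer.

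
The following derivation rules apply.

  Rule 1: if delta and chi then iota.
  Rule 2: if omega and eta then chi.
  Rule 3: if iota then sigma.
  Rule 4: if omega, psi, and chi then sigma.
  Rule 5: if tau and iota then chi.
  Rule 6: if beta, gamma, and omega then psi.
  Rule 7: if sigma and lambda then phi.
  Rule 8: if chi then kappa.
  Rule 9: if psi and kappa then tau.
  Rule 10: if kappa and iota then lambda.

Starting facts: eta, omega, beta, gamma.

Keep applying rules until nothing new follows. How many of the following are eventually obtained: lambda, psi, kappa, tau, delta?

From omega and eta, Rule 2 gives chi.
From beta, gamma, and omega, Rule 6 gives psi.
chi holds, so kappa follows (Rule 8).
From psi and kappa, Rule 9 gives tau.
lambda would need kappa and iota (Rule 10), but iota is never established.
psi: reached.
kappa: reached.
tau: reached.
No rule produces delta, and it is not given.
Reached: psi, kappa, and tau — 3 of the 5.

3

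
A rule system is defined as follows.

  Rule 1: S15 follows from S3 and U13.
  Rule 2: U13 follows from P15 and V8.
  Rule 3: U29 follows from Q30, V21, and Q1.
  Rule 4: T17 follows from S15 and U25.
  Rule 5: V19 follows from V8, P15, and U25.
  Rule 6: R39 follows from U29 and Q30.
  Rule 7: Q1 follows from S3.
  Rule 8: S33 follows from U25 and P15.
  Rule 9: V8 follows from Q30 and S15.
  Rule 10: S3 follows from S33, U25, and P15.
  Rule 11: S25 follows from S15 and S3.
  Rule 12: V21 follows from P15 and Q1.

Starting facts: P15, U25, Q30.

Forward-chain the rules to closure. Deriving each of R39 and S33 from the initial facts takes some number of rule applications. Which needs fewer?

S33

S33: U25 and P15 hold, so S33 follows (Rule 8). [1 rule application]
R39: U25 and P15 hold, so S33 follows (Rule 8). From S33, U25, and P15, Rule 10 gives S3. S3 holds, so Q1 follows (Rule 7). P15 and Q1 hold, so V21 follows (Rule 12). From Q30, V21, and Q1, Rule 3 gives U29. From U29 and Q30, Rule 6 gives R39. [6 rule applications]
S33 needs fewer.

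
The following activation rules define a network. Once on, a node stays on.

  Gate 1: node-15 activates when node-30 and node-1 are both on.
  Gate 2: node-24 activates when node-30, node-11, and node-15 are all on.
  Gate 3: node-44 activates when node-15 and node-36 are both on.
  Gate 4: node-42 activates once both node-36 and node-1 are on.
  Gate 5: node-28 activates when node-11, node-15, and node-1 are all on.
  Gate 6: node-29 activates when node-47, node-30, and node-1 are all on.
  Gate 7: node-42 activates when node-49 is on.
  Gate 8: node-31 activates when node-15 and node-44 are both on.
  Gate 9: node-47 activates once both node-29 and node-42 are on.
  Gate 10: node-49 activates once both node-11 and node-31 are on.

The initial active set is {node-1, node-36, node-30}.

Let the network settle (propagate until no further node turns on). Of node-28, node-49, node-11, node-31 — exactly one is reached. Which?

Gate 1: node-30 and node-1 on → node-15 on.
node-15 and node-36 are on, so node-44 activates (Gate 3).
node-15 and node-44 are on, so node-31 activates (Gate 8).
No rule produces node-11, and it is not given. node-28 would need node-11, node-15, and node-1 (Gate 5), but node-11 never turns on. node-49 would need node-11 and node-31 (Gate 10), but node-11 never turns on.

node-31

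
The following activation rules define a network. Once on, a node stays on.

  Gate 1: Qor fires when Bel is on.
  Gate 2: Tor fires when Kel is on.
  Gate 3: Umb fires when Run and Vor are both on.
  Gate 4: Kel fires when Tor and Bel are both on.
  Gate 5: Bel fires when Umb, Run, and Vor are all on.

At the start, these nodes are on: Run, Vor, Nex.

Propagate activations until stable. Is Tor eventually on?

No

Tor would need Kel (Gate 2), but Kel never turns on.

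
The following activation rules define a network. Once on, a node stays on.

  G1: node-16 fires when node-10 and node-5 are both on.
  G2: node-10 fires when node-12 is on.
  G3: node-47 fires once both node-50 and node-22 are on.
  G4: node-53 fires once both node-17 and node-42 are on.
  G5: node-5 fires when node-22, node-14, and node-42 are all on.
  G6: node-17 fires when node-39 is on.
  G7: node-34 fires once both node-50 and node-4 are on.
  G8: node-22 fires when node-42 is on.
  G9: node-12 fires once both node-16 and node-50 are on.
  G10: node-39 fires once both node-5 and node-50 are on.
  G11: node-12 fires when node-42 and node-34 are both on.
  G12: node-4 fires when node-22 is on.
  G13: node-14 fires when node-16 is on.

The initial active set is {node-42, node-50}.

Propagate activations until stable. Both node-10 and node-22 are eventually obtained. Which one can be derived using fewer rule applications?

node-22

node-22: G8: node-42 on → node-22 on. [1 rule application]
node-10: node-42 is on, so node-22 fires (G8). node-22 is on, so node-4 fires (G12). node-50 and node-4 are on, so node-34 fires (G7). G11: node-42 and node-34 on → node-12 on. node-12 is on, so node-10 fires (G2). [5 rule applications]
node-22 needs fewer.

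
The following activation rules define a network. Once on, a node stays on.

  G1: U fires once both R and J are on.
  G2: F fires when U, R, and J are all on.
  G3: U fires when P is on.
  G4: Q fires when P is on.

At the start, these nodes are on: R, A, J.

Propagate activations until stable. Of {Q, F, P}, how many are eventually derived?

1

G1: R and J on → U on.
U, R, and J are on, so F fires (G2).
Q would need P (G4), but P never turns on.
F: reached.
No rule produces P, and it is not given.
Reached: F — 1 of the 3.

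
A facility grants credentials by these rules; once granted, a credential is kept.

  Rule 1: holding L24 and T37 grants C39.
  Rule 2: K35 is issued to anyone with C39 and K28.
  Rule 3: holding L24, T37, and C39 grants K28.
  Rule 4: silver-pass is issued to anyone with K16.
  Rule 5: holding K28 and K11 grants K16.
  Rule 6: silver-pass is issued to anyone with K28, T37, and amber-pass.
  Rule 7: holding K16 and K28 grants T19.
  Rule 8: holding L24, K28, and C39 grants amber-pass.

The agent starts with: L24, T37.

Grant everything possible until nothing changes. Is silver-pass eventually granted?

Yes

Holding L24 and T37 grants C39 (Rule 1).
Holding L24, T37, and C39 grants K28 (Rule 3).
Holding L24, K28, and C39 grants amber-pass (Rule 8).
Holding K28, T37, and amber-pass grants silver-pass (Rule 6).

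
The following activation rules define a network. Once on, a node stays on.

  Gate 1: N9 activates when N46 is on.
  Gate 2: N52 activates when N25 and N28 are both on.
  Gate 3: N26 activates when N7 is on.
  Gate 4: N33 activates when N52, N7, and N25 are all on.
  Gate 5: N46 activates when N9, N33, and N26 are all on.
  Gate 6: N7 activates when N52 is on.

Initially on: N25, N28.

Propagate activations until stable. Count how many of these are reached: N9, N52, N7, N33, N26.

Gate 2: N25 and N28 on → N52 on.
Gate 6: N52 on → N7 on.
N52, N7, and N25 are on, so N33 activates (Gate 4).
Gate 3: N7 on → N26 on.
N9 would need N46 (Gate 1), but N46 never turns on.
N52: reached.
N7: reached.
N33: reached.
N26: reached.
Reached: N52, N7, N33, and N26 — 4 of the 5.

4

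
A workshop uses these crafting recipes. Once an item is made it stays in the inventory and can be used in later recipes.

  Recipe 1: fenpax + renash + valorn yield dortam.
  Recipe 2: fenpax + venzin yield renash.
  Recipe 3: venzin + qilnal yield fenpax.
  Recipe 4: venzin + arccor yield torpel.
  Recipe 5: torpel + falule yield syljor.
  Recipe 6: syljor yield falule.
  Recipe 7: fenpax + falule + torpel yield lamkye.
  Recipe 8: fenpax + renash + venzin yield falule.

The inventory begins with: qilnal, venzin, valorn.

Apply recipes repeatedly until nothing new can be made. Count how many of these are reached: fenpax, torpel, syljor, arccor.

Using Recipe 3, venzin and qilnal make fenpax.
fenpax: reached.
torpel would need venzin and arccor (Recipe 4), but arccor is never obtained.
syljor would need torpel and falule (Recipe 5), but torpel is never obtained.
No rule produces arccor, and it is not given.
Reached: fenpax — 1 of the 4.

1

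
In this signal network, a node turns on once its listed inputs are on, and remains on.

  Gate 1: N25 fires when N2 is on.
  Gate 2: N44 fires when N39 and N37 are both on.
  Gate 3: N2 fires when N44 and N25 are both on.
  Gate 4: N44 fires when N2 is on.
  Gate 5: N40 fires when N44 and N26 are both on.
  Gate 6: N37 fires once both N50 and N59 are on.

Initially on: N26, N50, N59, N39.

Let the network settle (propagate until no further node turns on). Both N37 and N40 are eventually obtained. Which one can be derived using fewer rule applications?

N37

N37: Gate 6: N50 and N59 on → N37 on. [1 rule application]
N40: N50 and N59 are on, so N37 fires (Gate 6). Gate 2: N39 and N37 on → N44 on. Gate 5: N44 and N26 on → N40 on. [3 rule applications]
N37 needs fewer.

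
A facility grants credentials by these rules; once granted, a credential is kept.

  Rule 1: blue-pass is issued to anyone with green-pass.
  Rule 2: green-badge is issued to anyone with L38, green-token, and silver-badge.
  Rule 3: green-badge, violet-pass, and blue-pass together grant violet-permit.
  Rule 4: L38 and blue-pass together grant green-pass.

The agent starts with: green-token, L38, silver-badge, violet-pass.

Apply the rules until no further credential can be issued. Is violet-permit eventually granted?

No

violet-permit would need green-badge, violet-pass, and blue-pass (Rule 3), but blue-pass is never granted.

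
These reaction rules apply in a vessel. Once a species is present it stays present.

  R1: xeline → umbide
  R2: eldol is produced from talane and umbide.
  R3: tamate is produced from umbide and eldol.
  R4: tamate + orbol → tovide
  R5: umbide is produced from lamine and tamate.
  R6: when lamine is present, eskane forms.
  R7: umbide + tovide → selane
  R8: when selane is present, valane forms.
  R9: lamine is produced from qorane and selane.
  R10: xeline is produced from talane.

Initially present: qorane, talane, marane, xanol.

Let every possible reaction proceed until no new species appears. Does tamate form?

talane present → xeline forms (R10).
xeline present → umbide forms (R1).
talane and umbide present → eldol forms (R2).
umbide and eldol present → tamate forms (R3).

Yes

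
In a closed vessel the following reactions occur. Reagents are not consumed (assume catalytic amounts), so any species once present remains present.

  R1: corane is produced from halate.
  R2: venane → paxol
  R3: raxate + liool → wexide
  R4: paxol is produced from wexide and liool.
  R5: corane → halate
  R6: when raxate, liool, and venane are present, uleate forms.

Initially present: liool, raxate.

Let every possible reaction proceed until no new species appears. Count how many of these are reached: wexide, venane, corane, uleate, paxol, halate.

2

raxate and liool present → wexide forms (R3).
wexide and liool present → paxol forms (R4).
wexide: reached.
No rule produces venane, and it is not given.
corane would need halate (R1), but halate never forms.
uleate would need raxate, liool, and venane (R6), but venane never forms.
paxol: reached.
halate would need corane (R5), but corane never forms.
Reached: wexide and paxol — 2 of the 6.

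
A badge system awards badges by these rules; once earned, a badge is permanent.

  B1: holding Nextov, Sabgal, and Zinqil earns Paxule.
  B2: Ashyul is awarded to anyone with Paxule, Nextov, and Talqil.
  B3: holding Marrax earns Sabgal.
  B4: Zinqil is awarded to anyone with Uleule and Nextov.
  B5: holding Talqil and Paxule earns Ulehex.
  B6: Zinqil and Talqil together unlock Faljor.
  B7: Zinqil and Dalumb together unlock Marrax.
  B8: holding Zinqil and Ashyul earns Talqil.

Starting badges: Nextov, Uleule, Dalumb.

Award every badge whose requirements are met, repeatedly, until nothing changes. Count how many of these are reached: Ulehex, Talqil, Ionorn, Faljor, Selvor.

0

Ulehex would need Talqil and Paxule (B5), but Talqil is never earned.
Talqil would need Zinqil and Ashyul (B8), but Ashyul is never earned.
No rule produces Ionorn, and it is not given.
Faljor would need Zinqil and Talqil (B6), but Talqil is never earned.
No rule produces Selvor, and it is not given.
None of the 5 are reached.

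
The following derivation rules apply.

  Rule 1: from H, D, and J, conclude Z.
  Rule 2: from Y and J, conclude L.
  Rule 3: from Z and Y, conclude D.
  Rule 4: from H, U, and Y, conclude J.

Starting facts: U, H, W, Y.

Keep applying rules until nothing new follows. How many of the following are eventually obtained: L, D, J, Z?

2

H, U, and Y hold, so J follows (Rule 4).
Y and J hold, so L follows (Rule 2).
L: reached.
D would need Z and Y (Rule 3), but Z is never established.
J: reached.
Z would need H, D, and J (Rule 1), but D is never established.
Reached: L and J — 2 of the 4.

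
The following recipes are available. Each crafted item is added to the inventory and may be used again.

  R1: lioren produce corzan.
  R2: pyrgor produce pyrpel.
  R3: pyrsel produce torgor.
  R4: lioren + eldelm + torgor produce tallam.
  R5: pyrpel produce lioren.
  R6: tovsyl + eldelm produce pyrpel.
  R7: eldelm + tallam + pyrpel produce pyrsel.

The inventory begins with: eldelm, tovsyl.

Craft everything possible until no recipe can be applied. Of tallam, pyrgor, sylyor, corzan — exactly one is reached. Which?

corzan

tovsyl + eldelm → pyrpel (R6).
Using R5, pyrpel makes lioren.
lioren → corzan (R1).
No rule produces sylyor, and it is not given. No rule produces pyrgor, and it is not given. tallam would need lioren, eldelm, and torgor (R4), but torgor is never obtained.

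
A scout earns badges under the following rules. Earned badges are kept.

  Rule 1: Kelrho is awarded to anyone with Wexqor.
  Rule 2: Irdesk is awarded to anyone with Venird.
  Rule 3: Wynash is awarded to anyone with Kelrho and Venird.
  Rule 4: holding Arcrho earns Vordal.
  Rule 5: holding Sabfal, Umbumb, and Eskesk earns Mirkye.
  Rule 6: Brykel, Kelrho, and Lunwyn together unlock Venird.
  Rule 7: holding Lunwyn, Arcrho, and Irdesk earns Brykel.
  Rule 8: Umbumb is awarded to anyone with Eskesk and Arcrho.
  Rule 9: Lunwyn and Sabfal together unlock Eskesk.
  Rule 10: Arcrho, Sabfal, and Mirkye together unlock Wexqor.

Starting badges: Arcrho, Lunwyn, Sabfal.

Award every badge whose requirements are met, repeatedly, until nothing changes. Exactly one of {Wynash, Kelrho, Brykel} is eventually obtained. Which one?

With Lunwyn and Sabfal, Eskesk is earned (Rule 9).
With Eskesk and Arcrho, Umbumb is earned (Rule 8).
With Sabfal, Umbumb, and Eskesk, Mirkye is earned (Rule 5).
With Arcrho, Sabfal, and Mirkye, Wexqor is earned (Rule 10).
With Wexqor, Kelrho is earned (Rule 1).
Brykel would need Lunwyn, Arcrho, and Irdesk (Rule 7), but Irdesk is never earned. Wynash would need Kelrho and Venird (Rule 3), but Venird is never earned.

Kelrho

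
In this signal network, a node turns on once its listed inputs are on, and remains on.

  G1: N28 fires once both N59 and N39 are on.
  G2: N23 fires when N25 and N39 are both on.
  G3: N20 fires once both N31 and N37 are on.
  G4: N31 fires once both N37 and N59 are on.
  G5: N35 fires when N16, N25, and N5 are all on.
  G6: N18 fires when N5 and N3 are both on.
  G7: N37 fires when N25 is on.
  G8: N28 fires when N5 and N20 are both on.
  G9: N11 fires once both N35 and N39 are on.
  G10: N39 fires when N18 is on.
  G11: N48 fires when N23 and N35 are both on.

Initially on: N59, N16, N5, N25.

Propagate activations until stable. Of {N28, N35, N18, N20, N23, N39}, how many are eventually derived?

N16, N25, and N5 are on, so N35 fires (G5).
G7: N25 on → N37 on.
G4: N37 and N59 on → N31 on.
N31 and N37 are on, so N20 fires (G3).
G8: N5 and N20 on → N28 on.
N28: reached.
N35: reached.
N18 would need N5 and N3 (G6), but N3 never turns on.
N20: reached.
N23 would need N25 and N39 (G2), but N39 never turns on.
N39 would need N18 (G10), but N18 never turns on.
Reached: N28, N35, and N20 — 3 of the 6.

3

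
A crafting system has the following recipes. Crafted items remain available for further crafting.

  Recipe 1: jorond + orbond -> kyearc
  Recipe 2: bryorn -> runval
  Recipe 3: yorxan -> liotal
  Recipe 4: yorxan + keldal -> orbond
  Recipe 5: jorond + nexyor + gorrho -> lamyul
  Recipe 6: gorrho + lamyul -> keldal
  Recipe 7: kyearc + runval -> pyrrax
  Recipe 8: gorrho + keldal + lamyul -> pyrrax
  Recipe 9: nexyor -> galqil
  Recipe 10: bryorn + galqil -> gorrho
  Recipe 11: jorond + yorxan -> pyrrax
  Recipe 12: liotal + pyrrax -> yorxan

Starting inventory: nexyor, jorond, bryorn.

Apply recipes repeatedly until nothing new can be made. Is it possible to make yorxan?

yorxan would need liotal and pyrrax (Recipe 12), but liotal is never obtained.

No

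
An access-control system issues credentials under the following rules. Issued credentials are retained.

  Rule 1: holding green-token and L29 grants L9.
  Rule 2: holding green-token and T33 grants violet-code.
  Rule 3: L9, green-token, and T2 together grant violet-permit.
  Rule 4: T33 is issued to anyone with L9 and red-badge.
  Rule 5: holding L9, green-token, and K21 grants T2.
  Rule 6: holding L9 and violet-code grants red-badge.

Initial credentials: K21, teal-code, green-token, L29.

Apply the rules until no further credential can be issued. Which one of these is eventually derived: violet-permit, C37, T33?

Holding green-token and L29 grants L9 (Rule 1).
Holding L9, green-token, and K21 grants T2 (Rule 5).
Holding L9, green-token, and T2 grants violet-permit (Rule 3).
T33 would need L9 and red-badge (Rule 4), but red-badge is never granted. No rule produces C37, and it is not given.

violet-permit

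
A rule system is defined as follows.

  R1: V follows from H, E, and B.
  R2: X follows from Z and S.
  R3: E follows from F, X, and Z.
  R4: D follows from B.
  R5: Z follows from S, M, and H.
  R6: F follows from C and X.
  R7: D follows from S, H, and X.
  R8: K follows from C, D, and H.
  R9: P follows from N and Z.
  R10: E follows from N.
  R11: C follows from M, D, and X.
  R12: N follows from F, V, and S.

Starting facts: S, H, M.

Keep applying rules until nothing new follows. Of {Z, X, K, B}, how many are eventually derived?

3

S, M, and H hold, so Z follows (R5).
From Z and S, R2 gives X.
S, H, and X hold, so D follows (R7).
M, D, and X hold, so C follows (R11).
C, D, and H hold, so K follows (R8).
Z: reached.
X: reached.
K: reached.
No rule produces B, and it is not given.
Reached: Z, X, and K — 3 of the 4.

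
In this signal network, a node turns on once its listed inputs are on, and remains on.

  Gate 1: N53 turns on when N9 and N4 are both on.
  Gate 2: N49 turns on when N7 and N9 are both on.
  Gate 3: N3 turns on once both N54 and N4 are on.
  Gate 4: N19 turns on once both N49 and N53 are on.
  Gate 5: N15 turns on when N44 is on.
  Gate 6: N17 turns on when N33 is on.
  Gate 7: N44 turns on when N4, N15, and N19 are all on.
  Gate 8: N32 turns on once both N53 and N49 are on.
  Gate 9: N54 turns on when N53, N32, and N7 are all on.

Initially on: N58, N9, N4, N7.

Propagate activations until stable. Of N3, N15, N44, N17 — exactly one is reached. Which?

N3

Gate 2: N7 and N9 on → N49 on.
Gate 1: N9 and N4 on → N53 on.
Gate 8: N53 and N49 on → N32 on.
N53, N32, and N7 are on, so N54 turns on (Gate 9).
N54 and N4 are on, so N3 turns on (Gate 3).
N17 would need N33 (Gate 6), but N33 never turns on. N15 would need N44 (Gate 5), but N44 never turns on. N44 would need N4, N15, and N19 (Gate 7), but N15 never turns on.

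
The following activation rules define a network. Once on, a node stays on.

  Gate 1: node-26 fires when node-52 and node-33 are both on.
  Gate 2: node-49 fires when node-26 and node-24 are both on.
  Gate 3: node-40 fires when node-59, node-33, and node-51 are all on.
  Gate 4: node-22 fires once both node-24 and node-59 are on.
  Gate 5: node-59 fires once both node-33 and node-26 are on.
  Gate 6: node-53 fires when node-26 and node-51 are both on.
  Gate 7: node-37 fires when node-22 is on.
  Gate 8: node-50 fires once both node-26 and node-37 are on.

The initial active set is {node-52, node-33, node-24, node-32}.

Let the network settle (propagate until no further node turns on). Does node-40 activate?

No

node-40 would need node-59, node-33, and node-51 (Gate 3), but node-51 never turns on.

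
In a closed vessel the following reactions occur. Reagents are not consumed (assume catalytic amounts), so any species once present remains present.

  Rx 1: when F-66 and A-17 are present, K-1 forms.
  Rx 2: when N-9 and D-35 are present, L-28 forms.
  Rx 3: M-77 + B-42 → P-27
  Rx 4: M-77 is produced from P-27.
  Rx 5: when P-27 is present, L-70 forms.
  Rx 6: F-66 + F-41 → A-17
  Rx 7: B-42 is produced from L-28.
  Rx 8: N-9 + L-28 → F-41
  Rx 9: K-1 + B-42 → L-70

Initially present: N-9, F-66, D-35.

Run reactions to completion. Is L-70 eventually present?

N-9 and D-35 present → L-28 forms (Rx 2).
N-9 and L-28 present → F-41 forms (Rx 8).
L-28 present → B-42 forms (Rx 7).
F-66 and F-41 present → A-17 forms (Rx 6).
F-66 and A-17 present → K-1 forms (Rx 1).
K-1 and B-42 present → L-70 forms (Rx 9).

Yes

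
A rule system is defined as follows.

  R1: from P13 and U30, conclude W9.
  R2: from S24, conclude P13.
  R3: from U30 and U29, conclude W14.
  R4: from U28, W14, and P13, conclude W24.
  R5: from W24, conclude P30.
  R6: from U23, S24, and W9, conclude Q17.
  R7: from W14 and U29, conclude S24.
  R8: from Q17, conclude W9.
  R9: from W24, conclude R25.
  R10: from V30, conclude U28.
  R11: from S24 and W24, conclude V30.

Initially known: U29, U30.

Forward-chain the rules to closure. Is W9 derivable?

Yes

From U30 and U29, R3 gives W14.
W14 and U29 hold, so S24 follows (R7).
S24 holds, so P13 follows (R2).
From P13 and U30, R1 gives W9.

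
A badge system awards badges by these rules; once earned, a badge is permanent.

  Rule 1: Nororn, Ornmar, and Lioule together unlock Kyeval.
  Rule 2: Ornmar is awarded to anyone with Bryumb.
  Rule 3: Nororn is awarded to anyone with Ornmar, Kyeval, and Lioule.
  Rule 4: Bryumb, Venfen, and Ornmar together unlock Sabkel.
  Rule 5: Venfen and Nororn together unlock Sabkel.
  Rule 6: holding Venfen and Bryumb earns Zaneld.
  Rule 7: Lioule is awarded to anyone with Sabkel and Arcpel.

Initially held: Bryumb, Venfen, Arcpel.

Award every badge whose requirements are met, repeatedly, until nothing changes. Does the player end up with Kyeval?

No

Kyeval would need Nororn, Ornmar, and Lioule (Rule 1), but Nororn is never earned.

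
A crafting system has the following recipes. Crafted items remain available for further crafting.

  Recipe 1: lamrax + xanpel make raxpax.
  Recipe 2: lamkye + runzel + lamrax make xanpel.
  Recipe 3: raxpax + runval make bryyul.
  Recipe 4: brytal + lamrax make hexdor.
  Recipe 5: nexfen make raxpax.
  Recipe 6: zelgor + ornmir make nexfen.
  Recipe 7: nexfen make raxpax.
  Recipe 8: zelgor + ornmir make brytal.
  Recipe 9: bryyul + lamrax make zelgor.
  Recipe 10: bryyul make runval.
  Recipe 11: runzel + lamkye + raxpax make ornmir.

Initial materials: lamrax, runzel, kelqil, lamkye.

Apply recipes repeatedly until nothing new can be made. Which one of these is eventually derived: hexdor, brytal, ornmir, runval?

lamkye + runzel + lamrax → xanpel (Recipe 2).
Using Recipe 1, lamrax and xanpel make raxpax.
runzel + lamkye + raxpax → ornmir (Recipe 11).
runval would need bryyul (Recipe 10), but bryyul is never obtained. brytal would need zelgor and ornmir (Recipe 8), but zelgor is never obtained. hexdor would need brytal and lamrax (Recipe 4), but brytal is never obtained.

ornmir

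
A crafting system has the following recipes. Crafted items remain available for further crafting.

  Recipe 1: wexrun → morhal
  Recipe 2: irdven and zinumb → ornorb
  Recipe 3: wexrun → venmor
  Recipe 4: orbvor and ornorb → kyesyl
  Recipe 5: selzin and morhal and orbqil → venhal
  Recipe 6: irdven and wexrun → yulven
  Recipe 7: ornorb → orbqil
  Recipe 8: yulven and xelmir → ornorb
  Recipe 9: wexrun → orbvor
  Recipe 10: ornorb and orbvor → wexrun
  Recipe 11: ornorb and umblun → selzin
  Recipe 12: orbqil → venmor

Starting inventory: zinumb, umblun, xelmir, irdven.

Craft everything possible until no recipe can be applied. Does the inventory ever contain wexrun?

No

wexrun would need ornorb and orbvor (Recipe 10), but orbvor is never obtained.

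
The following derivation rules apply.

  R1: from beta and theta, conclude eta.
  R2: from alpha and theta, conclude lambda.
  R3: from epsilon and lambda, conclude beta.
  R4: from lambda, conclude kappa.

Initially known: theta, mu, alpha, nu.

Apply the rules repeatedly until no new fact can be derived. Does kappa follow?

Yes

From alpha and theta, R2 gives lambda.
lambda holds, so kappa follows (R4).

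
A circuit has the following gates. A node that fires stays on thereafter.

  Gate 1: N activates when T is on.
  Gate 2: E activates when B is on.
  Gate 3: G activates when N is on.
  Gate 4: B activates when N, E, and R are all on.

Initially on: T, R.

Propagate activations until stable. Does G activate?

T is on, so N activates (Gate 1).
N is on, so G activates (Gate 3).

Yes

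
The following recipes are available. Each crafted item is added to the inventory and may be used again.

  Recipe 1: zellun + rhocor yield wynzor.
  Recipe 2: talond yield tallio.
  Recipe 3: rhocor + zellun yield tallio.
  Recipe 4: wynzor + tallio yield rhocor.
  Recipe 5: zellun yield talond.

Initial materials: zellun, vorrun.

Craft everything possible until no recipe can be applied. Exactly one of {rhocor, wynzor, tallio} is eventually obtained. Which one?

zellun → talond (Recipe 5).
talond → tallio (Recipe 2).
wynzor would need zellun and rhocor (Recipe 1), but rhocor is never obtained. rhocor would need wynzor and tallio (Recipe 4), but wynzor is never obtained.

tallio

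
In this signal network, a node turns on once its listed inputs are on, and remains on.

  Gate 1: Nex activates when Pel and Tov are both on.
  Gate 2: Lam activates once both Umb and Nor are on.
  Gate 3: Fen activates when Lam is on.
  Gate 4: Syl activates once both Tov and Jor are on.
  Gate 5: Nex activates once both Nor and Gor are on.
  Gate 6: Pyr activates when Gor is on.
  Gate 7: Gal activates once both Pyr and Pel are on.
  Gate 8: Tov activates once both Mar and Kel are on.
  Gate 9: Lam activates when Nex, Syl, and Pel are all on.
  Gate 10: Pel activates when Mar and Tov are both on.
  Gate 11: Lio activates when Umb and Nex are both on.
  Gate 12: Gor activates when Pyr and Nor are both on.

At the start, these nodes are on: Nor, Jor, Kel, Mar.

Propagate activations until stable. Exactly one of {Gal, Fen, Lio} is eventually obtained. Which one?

Mar and Kel are on, so Tov activates (Gate 8).
Gate 10: Mar and Tov on → Pel on.
Tov and Jor are on, so Syl activates (Gate 4).
Pel and Tov are on, so Nex activates (Gate 1).
Nex, Syl, and Pel are on, so Lam activates (Gate 9).
Lam is on, so Fen activates (Gate 3).
Lio would need Umb and Nex (Gate 11), but Umb never turns on. Gal would need Pyr and Pel (Gate 7), but Pyr never turns on.

Fen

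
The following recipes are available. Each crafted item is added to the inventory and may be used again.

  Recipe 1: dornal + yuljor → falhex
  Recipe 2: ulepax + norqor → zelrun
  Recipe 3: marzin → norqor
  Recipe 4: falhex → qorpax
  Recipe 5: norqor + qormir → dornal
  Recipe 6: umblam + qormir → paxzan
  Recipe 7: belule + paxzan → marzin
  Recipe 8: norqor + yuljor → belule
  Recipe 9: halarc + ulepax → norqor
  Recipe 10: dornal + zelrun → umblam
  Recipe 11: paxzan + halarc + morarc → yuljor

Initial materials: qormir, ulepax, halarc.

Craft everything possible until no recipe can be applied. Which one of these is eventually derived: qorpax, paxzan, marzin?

Using Recipe 9, halarc and ulepax make norqor.
Using Recipe 2, ulepax and norqor make zelrun.
Using Recipe 5, norqor and qormir make dornal.
Using Recipe 10, dornal and zelrun make umblam.
umblam + qormir → paxzan (Recipe 6).
marzin would need belule and paxzan (Recipe 7), but belule is never obtained. qorpax would need falhex (Recipe 4), but falhex is never obtained.

paxzan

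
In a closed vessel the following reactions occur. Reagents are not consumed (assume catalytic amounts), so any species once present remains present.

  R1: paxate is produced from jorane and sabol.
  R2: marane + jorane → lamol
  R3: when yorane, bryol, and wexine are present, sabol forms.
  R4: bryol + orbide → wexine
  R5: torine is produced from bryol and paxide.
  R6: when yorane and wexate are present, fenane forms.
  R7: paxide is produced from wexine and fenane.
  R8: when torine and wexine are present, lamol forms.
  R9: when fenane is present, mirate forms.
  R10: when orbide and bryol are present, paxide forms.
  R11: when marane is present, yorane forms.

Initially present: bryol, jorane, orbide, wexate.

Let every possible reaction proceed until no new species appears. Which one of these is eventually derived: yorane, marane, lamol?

bryol and orbide present → wexine forms (R4).
orbide and bryol present → paxide forms (R10).
bryol and paxide present → torine forms (R5).
torine and wexine present → lamol forms (R8).
No rule produces marane, and it is not given. yorane would need marane (R11), but marane never forms.

lamol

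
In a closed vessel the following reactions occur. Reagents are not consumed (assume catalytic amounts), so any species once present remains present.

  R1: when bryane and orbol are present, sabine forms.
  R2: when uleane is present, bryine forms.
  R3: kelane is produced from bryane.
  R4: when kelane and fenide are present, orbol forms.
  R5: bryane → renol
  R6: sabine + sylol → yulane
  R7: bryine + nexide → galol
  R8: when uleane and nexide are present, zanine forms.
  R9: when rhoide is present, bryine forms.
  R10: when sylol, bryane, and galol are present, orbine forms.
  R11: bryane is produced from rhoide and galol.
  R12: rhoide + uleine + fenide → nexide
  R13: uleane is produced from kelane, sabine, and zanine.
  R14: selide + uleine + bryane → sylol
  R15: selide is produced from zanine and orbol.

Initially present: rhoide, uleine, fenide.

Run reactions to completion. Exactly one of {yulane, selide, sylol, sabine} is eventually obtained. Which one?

sabine

rhoide, uleine, and fenide present → nexide forms (R12).
rhoide present → bryine forms (R9).
bryine and nexide present → galol forms (R7).
rhoide and galol present → bryane forms (R11).
bryane present → kelane forms (R3).
kelane and fenide present → orbol forms (R4).
bryane and orbol present → sabine forms (R1).
yulane would need sabine and sylol (R6), but sylol never forms. selide would need zanine and orbol (R15), but zanine never forms. sylol would need selide, uleine, and bryane (R14), but selide never forms.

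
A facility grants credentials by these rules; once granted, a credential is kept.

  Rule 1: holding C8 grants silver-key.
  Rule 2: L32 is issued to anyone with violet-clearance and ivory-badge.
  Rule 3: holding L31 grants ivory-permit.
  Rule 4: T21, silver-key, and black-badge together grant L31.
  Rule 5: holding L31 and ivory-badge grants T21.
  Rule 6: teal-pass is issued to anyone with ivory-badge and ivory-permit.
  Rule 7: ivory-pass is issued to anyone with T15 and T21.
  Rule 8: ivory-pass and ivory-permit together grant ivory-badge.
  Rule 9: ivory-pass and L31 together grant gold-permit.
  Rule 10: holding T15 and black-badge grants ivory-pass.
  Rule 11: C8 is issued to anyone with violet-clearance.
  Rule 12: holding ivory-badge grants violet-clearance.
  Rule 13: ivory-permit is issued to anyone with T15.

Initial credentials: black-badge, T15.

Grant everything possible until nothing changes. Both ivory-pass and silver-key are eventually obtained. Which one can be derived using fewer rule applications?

ivory-pass

ivory-pass: Holding T15 and black-badge grants ivory-pass (Rule 10). [1 rule application]
silver-key: Holding T15 and black-badge grants ivory-pass (Rule 10). Holding T15 grants ivory-permit (Rule 13). Holding ivory-pass and ivory-permit grants ivory-badge (Rule 8). Holding ivory-badge grants violet-clearance (Rule 12). Holding violet-clearance grants C8 (Rule 11). Holding C8 grants silver-key (Rule 1). [6 rule applications]
ivory-pass needs fewer.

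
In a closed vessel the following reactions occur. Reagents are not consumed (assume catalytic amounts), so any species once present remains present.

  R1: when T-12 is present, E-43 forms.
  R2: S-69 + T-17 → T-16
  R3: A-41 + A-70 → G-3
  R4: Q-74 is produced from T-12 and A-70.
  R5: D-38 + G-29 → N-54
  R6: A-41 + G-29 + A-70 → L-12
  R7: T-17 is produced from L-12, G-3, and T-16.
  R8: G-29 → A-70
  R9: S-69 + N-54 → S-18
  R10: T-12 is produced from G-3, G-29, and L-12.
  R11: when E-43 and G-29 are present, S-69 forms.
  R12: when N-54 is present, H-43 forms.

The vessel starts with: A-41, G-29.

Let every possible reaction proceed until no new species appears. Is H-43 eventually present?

No

H-43 would need N-54 (R12), but N-54 never forms.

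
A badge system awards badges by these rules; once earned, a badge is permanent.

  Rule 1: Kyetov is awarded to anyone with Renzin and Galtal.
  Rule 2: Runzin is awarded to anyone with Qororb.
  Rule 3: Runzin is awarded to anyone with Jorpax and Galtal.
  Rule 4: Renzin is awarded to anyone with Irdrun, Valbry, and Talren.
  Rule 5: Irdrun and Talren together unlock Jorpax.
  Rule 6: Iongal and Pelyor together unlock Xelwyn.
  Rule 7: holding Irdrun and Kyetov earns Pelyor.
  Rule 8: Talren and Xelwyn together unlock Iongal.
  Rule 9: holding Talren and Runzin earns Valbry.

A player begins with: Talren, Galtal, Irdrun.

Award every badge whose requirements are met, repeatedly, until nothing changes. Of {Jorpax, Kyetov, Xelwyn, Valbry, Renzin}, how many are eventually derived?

4

With Irdrun and Talren, Jorpax is earned (Rule 5).
With Jorpax and Galtal, Runzin is earned (Rule 3).
With Talren and Runzin, Valbry is earned (Rule 9).
With Irdrun, Valbry, and Talren, Renzin is earned (Rule 4).
With Renzin and Galtal, Kyetov is earned (Rule 1).
Jorpax: reached.
Kyetov: reached.
Xelwyn would need Iongal and Pelyor (Rule 6), but Iongal is never earned.
Valbry: reached.
Renzin: reached.
Reached: Jorpax, Kyetov, Valbry, and Renzin — 4 of the 5.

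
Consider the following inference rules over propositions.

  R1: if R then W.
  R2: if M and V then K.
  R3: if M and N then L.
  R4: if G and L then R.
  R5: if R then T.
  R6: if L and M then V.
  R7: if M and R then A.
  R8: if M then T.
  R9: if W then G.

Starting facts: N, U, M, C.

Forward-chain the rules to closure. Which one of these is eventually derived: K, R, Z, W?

M and N hold, so L follows (R3).
L and M hold, so V follows (R6).
From M and V, R2 gives K.
No rule produces Z, and it is not given. W would need R (R1), but R is never established. R would need G and L (R4), but G is never established.

K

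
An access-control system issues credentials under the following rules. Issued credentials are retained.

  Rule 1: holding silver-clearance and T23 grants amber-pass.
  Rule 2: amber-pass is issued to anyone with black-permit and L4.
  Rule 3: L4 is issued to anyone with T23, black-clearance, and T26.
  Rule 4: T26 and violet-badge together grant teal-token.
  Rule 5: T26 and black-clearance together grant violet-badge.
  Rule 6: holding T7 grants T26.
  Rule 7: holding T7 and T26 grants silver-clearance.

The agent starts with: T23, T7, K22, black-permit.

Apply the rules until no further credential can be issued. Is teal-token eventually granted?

No

teal-token would need T26 and violet-badge (Rule 4), but violet-badge is never granted.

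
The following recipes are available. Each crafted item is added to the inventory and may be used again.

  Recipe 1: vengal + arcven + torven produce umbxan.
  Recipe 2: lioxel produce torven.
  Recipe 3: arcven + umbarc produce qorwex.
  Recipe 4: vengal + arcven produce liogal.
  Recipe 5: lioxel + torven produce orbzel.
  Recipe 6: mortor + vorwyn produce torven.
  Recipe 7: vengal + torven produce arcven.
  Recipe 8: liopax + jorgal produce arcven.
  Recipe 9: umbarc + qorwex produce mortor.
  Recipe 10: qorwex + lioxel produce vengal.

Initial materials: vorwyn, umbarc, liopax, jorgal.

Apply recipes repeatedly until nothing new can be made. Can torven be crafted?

Yes

Using Recipe 8, liopax and jorgal make arcven.
Using Recipe 3, arcven and umbarc make qorwex.
umbarc + qorwex → mortor (Recipe 9).
Using Recipe 6, mortor and vorwyn make torven.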